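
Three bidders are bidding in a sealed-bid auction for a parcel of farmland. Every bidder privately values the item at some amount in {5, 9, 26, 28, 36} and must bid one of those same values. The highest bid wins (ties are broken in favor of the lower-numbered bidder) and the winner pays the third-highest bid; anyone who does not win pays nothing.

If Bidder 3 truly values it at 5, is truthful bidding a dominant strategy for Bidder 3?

Check each profile of the others' bids and compare truth against every alternative bid.
Others bid (5, 5): truth gives 0, best alternative gives 0.
Others bid (5, 9): truth gives 0, best alternative gives 0.
Others bid (5, 26): truth gives 0, best alternative gives 0.
Others bid (5, 28): truth gives 0, best alternative gives 0.
Others bid (5, 36): truth gives 0, best alternative gives 0.
Others bid (9, 5): truth gives 0, best alternative gives 0.
(Remaining 19 profiles checked similarly; truth is weakly best in each.)
In every case the truthful bid is at least as good as any alternative, so it is a dominant strategy.

Yes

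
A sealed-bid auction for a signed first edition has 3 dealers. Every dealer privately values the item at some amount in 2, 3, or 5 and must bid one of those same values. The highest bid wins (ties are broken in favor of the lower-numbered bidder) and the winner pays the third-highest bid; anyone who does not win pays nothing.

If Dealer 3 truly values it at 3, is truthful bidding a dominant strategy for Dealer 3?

Consider the case where Dealer 1 bids 2 and Dealer 2 bids 3.
Truthful bid 3: loses, pays 0, utility 0.
Bid 5 instead: wins, pays 2, utility 3 - 2 = 1.
Since 1 > 0, bidding 5 is strictly better here, so truthful bidding is not dominant.

No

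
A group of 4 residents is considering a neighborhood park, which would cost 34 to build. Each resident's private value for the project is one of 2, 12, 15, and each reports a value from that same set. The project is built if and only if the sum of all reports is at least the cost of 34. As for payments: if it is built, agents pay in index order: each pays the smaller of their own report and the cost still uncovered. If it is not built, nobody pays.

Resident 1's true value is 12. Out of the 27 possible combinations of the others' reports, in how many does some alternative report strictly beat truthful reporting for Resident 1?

11

Others report (2, 15, 15): truth gives 0; report 2 gives 10 > 0. Violating.
Others report (12, 12, 12): truth gives 0; report 2 gives 10 > 0. Violating.
Others report (12, 12, 15): truth gives 0; report 2 gives 10 > 0. Violating.
Others report (12, 15, 12): truth gives 0; report 2 gives 10 > 0. Violating.
Others report (2, 2, 2): truth gives 0; no alternative beats it.
Others report (2, 2, 12): truth gives 0; no alternative beats it.
(Checking all 27 profiles: 11 have a profitable deviation, 16 do not.)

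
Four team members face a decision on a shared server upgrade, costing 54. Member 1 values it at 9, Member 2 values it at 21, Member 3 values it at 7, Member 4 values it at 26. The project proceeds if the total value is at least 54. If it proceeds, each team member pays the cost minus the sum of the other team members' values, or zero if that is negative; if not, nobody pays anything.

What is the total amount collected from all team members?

Total value 63 ≥ cost 54, so it is built.
Member 1: others sum to 54; max(0, 54 - 54) = 0.
Member 2: others sum to 42; max(0, 54 - 42) = 12.
Member 3: others sum to 56; max(0, 54 - 56) = 0.
Member 4: others sum to 37; max(0, 54 - 37) = 17.
Total collected = 0 + 12 + 0 + 17 = 29.

29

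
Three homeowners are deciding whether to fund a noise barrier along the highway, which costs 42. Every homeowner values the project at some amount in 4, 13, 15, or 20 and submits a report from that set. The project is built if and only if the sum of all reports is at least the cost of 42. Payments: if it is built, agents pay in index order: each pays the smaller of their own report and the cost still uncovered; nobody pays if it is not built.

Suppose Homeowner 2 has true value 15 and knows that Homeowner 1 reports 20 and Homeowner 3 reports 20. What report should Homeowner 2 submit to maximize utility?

Report 4: project built, pays 4, utility 15 - 4 = 11.
Report 13: project built, pays 13, utility 15 - 13 = 2.
Report 15: project built, pays 15, utility 15 - 15 = 0.
Report 20: project built, pays 20, utility 15 - 20 = -5.
The best choice is 4 with utility 11.

4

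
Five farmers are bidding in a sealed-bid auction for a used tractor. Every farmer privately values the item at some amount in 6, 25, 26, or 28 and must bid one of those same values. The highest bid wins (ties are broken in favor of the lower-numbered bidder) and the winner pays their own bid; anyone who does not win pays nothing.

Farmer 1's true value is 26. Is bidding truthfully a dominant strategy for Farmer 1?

Consider the case where Farmer 2 bids 6, Farmer 3 bids 6, Farmer 4 bids 6 and Farmer 5 bids 6.
Truthful bid 26: wins, pays 26, utility 26 - 26 = 0.
Bid 6 instead: wins, pays 6, utility 26 - 6 = 20.
Since 20 > 0, bidding 6 is strictly better here, so truthful bidding is not dominant.

No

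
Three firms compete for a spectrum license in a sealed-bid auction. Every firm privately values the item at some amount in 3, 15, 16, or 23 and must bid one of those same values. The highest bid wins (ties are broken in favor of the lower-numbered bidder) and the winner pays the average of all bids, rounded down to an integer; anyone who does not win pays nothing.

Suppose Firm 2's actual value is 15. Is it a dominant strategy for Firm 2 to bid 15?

Consider the case where Firm 1 bids 3 and Firm 3 bids 16.
Truthful bid 15: loses, pays 0, utility 0.
Bid 16 instead: wins, pays 11, utility 15 - 11 = 4.
Since 4 > 0, bidding 16 is strictly better here, so truthful bidding is not dominant.

No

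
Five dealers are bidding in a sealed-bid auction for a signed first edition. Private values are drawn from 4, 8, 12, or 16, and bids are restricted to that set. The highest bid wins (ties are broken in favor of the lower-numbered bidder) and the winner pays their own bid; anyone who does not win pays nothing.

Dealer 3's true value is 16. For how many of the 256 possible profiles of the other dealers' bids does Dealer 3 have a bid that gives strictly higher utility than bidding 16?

36

Others bid (4, 4, 4, 4): truth gives 0; bid 8 gives 8 > 0. Violating.
Others bid (4, 4, 4, 8): truth gives 0; bid 8 gives 8 > 0. Violating.
Others bid (4, 4, 4, 12): truth gives 0; bid 12 gives 4 > 0. Violating.
Others bid (4, 4, 8, 4): truth gives 0; bid 8 gives 8 > 0. Violating.
Others bid (4, 4, 4, 16): truth gives 0; no alternative beats it.
Others bid (4, 4, 8, 16): truth gives 0; no alternative beats it.
(Checking all 256 profiles: 36 have a profitable deviation, 220 do not.)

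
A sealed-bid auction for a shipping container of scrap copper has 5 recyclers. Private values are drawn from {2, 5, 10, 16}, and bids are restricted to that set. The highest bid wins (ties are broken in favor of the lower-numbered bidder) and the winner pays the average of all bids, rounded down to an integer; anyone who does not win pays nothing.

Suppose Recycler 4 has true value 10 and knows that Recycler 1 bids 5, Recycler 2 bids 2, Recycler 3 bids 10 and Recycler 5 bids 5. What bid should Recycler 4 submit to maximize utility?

Bid 2: loses, pays 0, utility 0.
Bid 5: loses, pays 0, utility 0.
Bid 10: loses, pays 0, utility 0.
Bid 16: wins, pays 7, utility 10 - 7 = 3.
The best choice is 16 with utility 3.

16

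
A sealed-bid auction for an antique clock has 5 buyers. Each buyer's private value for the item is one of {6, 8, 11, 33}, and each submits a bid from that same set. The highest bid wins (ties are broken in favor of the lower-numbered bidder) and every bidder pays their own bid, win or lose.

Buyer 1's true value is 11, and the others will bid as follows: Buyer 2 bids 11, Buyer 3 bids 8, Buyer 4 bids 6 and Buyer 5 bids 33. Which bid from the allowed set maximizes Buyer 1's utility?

Bid 6: loses but pays 6, utility -6.
Bid 8: loses but pays 8, utility -8.
Bid 11: loses but pays 11, utility -11.
Bid 33: wins, pays 33, utility 11 - 33 = -22.
The best choice is 6 with utility -6.

6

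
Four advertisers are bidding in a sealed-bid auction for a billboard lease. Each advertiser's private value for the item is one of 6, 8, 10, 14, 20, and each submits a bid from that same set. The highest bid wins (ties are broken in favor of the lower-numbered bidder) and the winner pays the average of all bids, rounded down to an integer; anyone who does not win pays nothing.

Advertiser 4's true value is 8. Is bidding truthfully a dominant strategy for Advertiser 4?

Consider the case where Advertiser 1 bids 6, Advertiser 2 bids 6 and Advertiser 3 bids 8.
Truthful bid 8: loses, pays 0, utility 0.
Bid 10 instead: wins, pays 7, utility 8 - 7 = 1.
Since 1 > 0, bidding 10 is strictly better here, so truthful bidding is not dominant.

No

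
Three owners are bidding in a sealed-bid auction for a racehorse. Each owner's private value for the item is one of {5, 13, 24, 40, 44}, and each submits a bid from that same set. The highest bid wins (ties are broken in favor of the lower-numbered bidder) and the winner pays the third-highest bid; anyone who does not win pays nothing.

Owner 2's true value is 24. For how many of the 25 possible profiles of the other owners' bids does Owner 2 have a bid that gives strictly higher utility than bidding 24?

8

Others bid (5, 40): truth gives 0; bid 40 gives 19 > 0. Violating.
Others bid (5, 44): truth gives 0; bid 44 gives 19 > 0. Violating.
Others bid (13, 40): truth gives 0; bid 40 gives 11 > 0. Violating.
Others bid (13, 44): truth gives 0; bid 44 gives 11 > 0. Violating.
Others bid (5, 5): truth gives 19; no alternative beats it.
Others bid (5, 13): truth gives 19; no alternative beats it.
(Checking all 25 profiles: 8 have a profitable deviation, 17 do not.)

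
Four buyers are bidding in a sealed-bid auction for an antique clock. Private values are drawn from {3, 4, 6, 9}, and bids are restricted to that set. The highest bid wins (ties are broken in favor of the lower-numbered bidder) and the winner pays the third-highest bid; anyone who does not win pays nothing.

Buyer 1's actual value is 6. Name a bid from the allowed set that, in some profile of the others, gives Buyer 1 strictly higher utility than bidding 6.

9

Suppose Buyer 2 bids 3, Buyer 3 bids 3 and Buyer 4 bids 9.
Bid 6: loses, pays 0, utility 0.
Bid 9: wins, pays 3, utility 6 - 3 = 3.
So bidding 9 beats truth here (3 > 0).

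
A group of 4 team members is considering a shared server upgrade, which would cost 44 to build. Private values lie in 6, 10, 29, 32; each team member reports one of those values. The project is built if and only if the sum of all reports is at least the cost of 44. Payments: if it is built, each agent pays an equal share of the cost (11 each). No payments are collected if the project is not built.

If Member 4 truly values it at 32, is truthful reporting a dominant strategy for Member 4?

Check each profile of the others' reports and compare truth against every alternative report.
Others report (6, 6, 6): truth gives 21, best alternative gives 21.
Others report (6, 6, 10): truth gives 21, best alternative gives 21.
Others report (6, 6, 29): truth gives 21, best alternative gives 21.
Others report (6, 6, 32): truth gives 21, best alternative gives 21.
Others report (6, 10, 6): truth gives 21, best alternative gives 21.
Others report (6, 10, 10): truth gives 21, best alternative gives 21.
(Remaining 58 profiles checked similarly; truth is weakly best in each.)
In every case the truthful report is at least as good as any alternative, so it is a dominant strategy.

Yes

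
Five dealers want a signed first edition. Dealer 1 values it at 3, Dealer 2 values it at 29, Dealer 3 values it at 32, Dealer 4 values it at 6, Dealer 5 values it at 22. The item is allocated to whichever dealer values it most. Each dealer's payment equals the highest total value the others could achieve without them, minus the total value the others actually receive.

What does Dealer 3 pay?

Dealer 3 has the highest value and receives the item.
Without Dealer 3, the item would go to the next-highest value, 29, so the others could achieve 29.
With Dealer 3 present and winning, the others receive nothing, so their total is 0.
Payment = 29 - 0 = 29.

29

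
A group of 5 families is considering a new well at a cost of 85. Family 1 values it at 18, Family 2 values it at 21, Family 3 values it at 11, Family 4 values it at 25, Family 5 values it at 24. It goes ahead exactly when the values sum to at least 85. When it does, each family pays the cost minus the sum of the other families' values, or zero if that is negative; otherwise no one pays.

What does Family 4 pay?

11

Total value 99 ≥ cost 85, so the project is built.
The other families' values sum to 74.
Cost minus that sum is 85 - 74 = 11.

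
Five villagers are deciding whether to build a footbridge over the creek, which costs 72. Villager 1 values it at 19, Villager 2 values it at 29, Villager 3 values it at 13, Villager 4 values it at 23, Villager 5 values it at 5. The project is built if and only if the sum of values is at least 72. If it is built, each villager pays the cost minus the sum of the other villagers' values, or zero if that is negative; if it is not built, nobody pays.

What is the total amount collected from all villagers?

20

Total value 89 ≥ cost 72, so it is built.
Villager 1: others sum to 70; max(0, 72 - 70) = 2.
Villager 2: others sum to 60; max(0, 72 - 60) = 12.
Villager 3: others sum to 76; max(0, 72 - 76) = 0.
Villager 4: others sum to 66; max(0, 72 - 66) = 6.
Villager 5: others sum to 84; max(0, 72 - 84) = 0.
Total collected = 2 + 12 + 0 + 6 + 0 = 20.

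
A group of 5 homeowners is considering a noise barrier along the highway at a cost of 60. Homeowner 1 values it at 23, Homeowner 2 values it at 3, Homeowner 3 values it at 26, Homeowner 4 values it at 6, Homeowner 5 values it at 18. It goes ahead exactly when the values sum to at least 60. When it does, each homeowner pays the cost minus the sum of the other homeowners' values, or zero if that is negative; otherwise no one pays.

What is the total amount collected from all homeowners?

Total value 76 ≥ cost 60, so it is built.
Homeowner 1: others sum to 53; max(0, 60 - 53) = 7.
Homeowner 2: others sum to 73; max(0, 60 - 73) = 0.
Homeowner 3: others sum to 50; max(0, 60 - 50) = 10.
Homeowner 4: others sum to 70; max(0, 60 - 70) = 0.
Homeowner 5: others sum to 58; max(0, 60 - 58) = 2.
Total collected = 7 + 0 + 10 + 0 + 2 = 19.

19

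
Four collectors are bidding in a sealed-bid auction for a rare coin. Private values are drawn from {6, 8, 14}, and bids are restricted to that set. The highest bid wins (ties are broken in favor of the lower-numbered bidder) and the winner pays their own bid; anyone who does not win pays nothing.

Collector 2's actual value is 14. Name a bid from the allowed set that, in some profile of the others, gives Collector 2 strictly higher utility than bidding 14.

8

Suppose Collector 1 bids 6, Collector 3 bids 6 and Collector 4 bids 6.
Bid 14: wins, pays 14, utility 14 - 14 = 0.
Bid 8: wins, pays 8, utility 14 - 8 = 6.
So bidding 8 beats truth here (6 > 0).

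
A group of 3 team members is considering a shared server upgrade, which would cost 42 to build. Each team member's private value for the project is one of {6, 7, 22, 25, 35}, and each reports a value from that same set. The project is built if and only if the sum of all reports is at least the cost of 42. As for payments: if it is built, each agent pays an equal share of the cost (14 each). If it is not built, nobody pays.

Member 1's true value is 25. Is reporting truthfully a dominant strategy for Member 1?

No

Consider the case where Member 2 reports 6 and Member 3 reports 6.
Truthful report 25: project not built, utility 0.
Report 35 instead: project built, pays 14, utility 25 - 14 = 11.
Since 11 > 0, reporting 35 is strictly better here, so truthful reporting is not dominant.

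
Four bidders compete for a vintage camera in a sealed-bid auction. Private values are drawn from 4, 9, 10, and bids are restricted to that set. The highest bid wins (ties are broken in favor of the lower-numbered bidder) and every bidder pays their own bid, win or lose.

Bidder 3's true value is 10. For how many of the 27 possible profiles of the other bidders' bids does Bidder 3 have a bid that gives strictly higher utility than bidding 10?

Others bid (4, 4, 4): truth gives 0; bid 9 gives 1 > 0. Violating.
Others bid (4, 4, 9): truth gives 0; bid 9 gives 1 > 0. Violating.
Others bid (4, 10, 4): truth gives -10; bid 4 gives -4 > -10. Violating.
Others bid (4, 10, 9): truth gives -10; bid 4 gives -4 > -10. Violating.
Others bid (4, 4, 10): truth gives 0; no alternative beats it.
Others bid (4, 9, 4): truth gives 0; no alternative beats it.
(Checking all 27 profiles: 17 have a profitable deviation, 10 do not.)

17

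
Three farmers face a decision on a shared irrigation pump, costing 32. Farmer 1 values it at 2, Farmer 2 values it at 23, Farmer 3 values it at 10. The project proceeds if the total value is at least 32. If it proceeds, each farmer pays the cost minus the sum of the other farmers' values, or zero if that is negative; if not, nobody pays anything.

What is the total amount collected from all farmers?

Total value 35 ≥ cost 32, so it is built.
Farmer 1: others sum to 33; max(0, 32 - 33) = 0.
Farmer 2: others sum to 12; max(0, 32 - 12) = 20.
Farmer 3: others sum to 25; max(0, 32 - 25) = 7.
Total collected = 0 + 20 + 7 = 27.

27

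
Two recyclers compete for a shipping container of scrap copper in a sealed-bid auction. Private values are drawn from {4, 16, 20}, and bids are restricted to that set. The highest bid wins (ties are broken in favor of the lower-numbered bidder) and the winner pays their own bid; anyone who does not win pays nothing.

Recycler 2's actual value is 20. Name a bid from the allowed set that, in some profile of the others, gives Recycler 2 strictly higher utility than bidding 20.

16

Suppose Recycler 1 bids 4.
Bid 20: wins, pays 20, utility 20 - 20 = 0.
Bid 16: wins, pays 16, utility 20 - 16 = 4.
So bidding 16 beats truth here (4 > 0).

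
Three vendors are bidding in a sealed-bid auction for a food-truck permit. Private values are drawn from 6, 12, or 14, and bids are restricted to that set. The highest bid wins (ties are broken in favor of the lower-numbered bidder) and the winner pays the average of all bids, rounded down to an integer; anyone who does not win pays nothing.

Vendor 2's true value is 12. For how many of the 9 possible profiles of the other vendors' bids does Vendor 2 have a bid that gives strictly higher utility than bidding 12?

2

Others bid (6, 14): truth gives 0; bid 14 gives 1 > 0. Violating.
Others bid (12, 6): truth gives 0; bid 14 gives 2 > 0. Violating.
Others bid (6, 6): truth gives 4; no alternative beats it.
Others bid (6, 12): truth gives 2; no alternative beats it.
(Checking all 9 profiles: 2 have a profitable deviation, 7 do not.)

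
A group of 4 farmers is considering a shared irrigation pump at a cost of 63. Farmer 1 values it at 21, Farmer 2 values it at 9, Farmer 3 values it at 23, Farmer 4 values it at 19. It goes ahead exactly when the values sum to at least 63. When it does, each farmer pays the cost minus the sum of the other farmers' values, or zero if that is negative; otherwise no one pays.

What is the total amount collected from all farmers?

Total value 72 ≥ cost 63, so it is built.
Farmer 1: others sum to 51; max(0, 63 - 51) = 12.
Farmer 2: others sum to 63; max(0, 63 - 63) = 0.
Farmer 3: others sum to 49; max(0, 63 - 49) = 14.
Farmer 4: others sum to 53; max(0, 63 - 53) = 10.
Total collected = 12 + 0 + 14 + 10 = 36.

36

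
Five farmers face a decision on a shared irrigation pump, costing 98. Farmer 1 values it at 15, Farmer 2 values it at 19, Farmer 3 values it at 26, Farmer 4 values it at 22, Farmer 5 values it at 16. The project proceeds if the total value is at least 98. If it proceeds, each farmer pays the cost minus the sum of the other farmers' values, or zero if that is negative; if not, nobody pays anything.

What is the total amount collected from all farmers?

Total value 98 ≥ cost 98, so it is built.
Farmer 1: others sum to 83; max(0, 98 - 83) = 15.
Farmer 2: others sum to 79; max(0, 98 - 79) = 19.
Farmer 3: others sum to 72; max(0, 98 - 72) = 26.
Farmer 4: others sum to 76; max(0, 98 - 76) = 22.
Farmer 5: others sum to 82; max(0, 98 - 82) = 16.
Total collected = 15 + 19 + 26 + 22 + 16 = 98.

98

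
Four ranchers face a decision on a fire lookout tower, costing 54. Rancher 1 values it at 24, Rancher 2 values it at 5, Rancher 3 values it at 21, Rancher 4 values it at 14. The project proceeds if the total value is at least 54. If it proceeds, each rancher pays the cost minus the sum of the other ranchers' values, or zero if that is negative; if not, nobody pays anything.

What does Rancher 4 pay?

Total value 64 ≥ cost 54, so the project is built.
The other ranchers' values sum to 50.
Cost minus that sum is 54 - 50 = 4.

4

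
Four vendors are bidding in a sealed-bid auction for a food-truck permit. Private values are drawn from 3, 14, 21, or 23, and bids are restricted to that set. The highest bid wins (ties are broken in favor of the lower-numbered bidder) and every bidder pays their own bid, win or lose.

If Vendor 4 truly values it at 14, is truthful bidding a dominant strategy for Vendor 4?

No

Consider the case where Vendor 1 bids 3, Vendor 2 bids 3 and Vendor 3 bids 14.
Truthful bid 14: loses but pays 14, utility -14.
Bid 3 instead: loses but pays 3, utility -3.
Since -3 > -14, bidding 3 is strictly better here, so truthful bidding is not dominant.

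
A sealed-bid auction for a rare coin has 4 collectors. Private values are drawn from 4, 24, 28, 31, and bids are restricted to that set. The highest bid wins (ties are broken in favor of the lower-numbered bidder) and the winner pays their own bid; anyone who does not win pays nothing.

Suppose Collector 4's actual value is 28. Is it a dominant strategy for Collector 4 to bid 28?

No

Consider the case where Collector 1 bids 4, Collector 2 bids 4 and Collector 3 bids 4.
Truthful bid 28: wins, pays 28, utility 28 - 28 = 0.
Bid 24 instead: wins, pays 24, utility 28 - 24 = 4.
Since 4 > 0, bidding 24 is strictly better here, so truthful bidding is not dominant.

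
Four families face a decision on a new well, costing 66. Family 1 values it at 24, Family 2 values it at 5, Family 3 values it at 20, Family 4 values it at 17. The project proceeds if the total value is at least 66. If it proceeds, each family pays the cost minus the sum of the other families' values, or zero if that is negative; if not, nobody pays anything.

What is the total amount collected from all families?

66

Total value 66 ≥ cost 66, so it is built.
Family 1: others sum to 42; max(0, 66 - 42) = 24.
Family 2: others sum to 61; max(0, 66 - 61) = 5.
Family 3: others sum to 46; max(0, 66 - 46) = 20.
Family 4: others sum to 49; max(0, 66 - 49) = 17.
Total collected = 24 + 5 + 20 + 17 = 66.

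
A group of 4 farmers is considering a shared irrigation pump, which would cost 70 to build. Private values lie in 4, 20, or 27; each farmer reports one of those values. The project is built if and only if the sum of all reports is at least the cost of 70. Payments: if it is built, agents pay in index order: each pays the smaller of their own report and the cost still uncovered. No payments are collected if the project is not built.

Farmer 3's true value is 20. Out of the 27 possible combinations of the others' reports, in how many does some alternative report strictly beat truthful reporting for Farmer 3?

7

Others report (20, 20, 27): truth gives 0; report 4 gives 16 > 0. Violating.
Others report (20, 27, 20): truth gives 0; report 4 gives 16 > 0. Violating.
Others report (20, 27, 27): truth gives 0; report 4 gives 16 > 0. Violating.
Others report (27, 20, 20): truth gives 0; report 4 gives 16 > 0. Violating.
Others report (4, 4, 4): truth gives 0; no alternative beats it.
Others report (4, 4, 20): truth gives 0; no alternative beats it.
(Checking all 27 profiles: 7 have a profitable deviation, 20 do not.)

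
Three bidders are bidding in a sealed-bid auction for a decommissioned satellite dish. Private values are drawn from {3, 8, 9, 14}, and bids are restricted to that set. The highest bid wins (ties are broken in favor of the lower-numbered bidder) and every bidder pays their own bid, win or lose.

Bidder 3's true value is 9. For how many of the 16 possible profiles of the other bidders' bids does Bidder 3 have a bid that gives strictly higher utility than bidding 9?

13

Others bid (3, 3): truth gives 0; bid 8 gives 1 > 0. Violating.
Others bid (3, 9): truth gives -9; bid 3 gives -3 > -9. Violating.
Others bid (3, 14): truth gives -9; bid 3 gives -3 > -9. Violating.
Others bid (8, 9): truth gives -9; bid 3 gives -3 > -9. Violating.
Others bid (3, 8): truth gives 0; no alternative beats it.
Others bid (8, 3): truth gives 0; no alternative beats it.
(Checking all 16 profiles: 13 have a profitable deviation, 3 do not.)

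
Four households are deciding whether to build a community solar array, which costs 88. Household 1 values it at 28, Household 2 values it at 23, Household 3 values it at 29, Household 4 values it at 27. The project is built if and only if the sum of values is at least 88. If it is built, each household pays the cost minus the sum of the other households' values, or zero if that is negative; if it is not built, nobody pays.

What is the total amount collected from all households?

Total value 107 ≥ cost 88, so it is built.
Household 1: others sum to 79; max(0, 88 - 79) = 9.
Household 2: others sum to 84; max(0, 88 - 84) = 4.
Household 3: others sum to 78; max(0, 88 - 78) = 10.
Household 4: others sum to 80; max(0, 88 - 80) = 8.
Total collected = 9 + 4 + 10 + 8 = 31.

31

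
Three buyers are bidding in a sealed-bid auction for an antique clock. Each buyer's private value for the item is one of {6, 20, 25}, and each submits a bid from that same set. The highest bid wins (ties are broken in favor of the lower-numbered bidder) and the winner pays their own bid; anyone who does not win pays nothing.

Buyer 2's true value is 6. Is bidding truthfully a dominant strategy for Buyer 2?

Yes

Check each profile of the others' bids and compare truth against every alternative bid.
Others bid (6, 6): truth gives 0, best alternative gives -14.
Others bid (6, 20): truth gives 0, best alternative gives -14.
Others bid (6, 25): truth gives 0, best alternative gives 0.
Others bid (20, 6): truth gives 0, best alternative gives 0.
Others bid (20, 20): truth gives 0, best alternative gives 0.
Others bid (20, 25): truth gives 0, best alternative gives 0.
(Remaining 3 profiles checked similarly; truth is weakly best in each.)
In every case the truthful bid is at least as good as any alternative, so it is a dominant strategy.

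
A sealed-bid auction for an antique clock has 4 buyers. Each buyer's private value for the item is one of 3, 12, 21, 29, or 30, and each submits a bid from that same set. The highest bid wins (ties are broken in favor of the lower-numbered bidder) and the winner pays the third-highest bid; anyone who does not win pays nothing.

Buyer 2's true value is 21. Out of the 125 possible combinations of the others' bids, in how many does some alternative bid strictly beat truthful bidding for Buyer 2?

Others bid (3, 3, 29): truth gives 0; bid 29 gives 18 > 0. Violating.
Others bid (3, 3, 30): truth gives 0; bid 30 gives 18 > 0. Violating.
Others bid (3, 12, 29): truth gives 0; bid 29 gives 9 > 0. Violating.
Others bid (3, 12, 30): truth gives 0; bid 30 gives 9 > 0. Violating.
Others bid (3, 3, 3): truth gives 18; no alternative beats it.
Others bid (3, 3, 12): truth gives 18; no alternative beats it.
(Checking all 125 profiles: 24 have a profitable deviation, 101 do not.)

24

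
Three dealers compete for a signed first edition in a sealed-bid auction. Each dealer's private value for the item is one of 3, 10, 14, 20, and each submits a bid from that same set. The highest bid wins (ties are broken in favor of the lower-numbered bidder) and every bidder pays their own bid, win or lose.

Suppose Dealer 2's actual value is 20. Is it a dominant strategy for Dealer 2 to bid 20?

Consider the case where Dealer 1 bids 3 and Dealer 3 bids 3.
Truthful bid 20: wins, pays 20, utility 20 - 20 = 0.
Bid 10 instead: wins, pays 10, utility 20 - 10 = 10.
Since 10 > 0, bidding 10 is strictly better here, so truthful bidding is not dominant.

No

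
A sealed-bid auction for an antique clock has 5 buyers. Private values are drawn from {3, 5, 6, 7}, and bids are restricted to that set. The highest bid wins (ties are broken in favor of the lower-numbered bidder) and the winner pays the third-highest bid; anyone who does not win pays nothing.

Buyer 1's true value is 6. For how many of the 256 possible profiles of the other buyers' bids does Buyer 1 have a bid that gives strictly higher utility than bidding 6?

32

Others bid (3, 3, 3, 7): truth gives 0; bid 7 gives 3 > 0. Violating.
Others bid (3, 3, 5, 7): truth gives 0; bid 7 gives 1 > 0. Violating.
Others bid (3, 3, 7, 3): truth gives 0; bid 7 gives 3 > 0. Violating.
Others bid (3, 3, 7, 5): truth gives 0; bid 7 gives 1 > 0. Violating.
Others bid (3, 3, 3, 3): truth gives 3; no alternative beats it.
Others bid (3, 3, 3, 5): truth gives 3; no alternative beats it.
(Checking all 256 profiles: 32 have a profitable deviation, 224 do not.)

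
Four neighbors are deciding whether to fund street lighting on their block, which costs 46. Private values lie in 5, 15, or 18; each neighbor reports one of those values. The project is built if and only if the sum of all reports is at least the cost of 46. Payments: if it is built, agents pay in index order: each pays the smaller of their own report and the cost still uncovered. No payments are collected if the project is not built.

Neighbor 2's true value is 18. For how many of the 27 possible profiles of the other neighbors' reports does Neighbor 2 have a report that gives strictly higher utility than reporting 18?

20

Others report (5, 15, 15): truth gives 0; report 15 gives 3 > 0. Violating.
Others report (5, 15, 18): truth gives 0; report 15 gives 3 > 0. Violating.
Others report (5, 18, 15): truth gives 0; report 15 gives 3 > 0. Violating.
Others report (5, 18, 18): truth gives 0; report 5 gives 13 > 0. Violating.
Others report (5, 5, 5): truth gives 0; no alternative beats it.
Others report (5, 5, 15): truth gives 0; no alternative beats it.
(Checking all 27 profiles: 20 have a profitable deviation, 7 do not.)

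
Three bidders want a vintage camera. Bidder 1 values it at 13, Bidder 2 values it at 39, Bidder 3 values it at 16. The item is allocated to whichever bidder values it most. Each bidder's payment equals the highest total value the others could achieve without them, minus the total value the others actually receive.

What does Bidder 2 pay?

16

Bidder 2 has the highest value and receives the item.
Without Bidder 2, the item would go to the next-highest value, 16, so the others could achieve 16.
With Bidder 2 present and winning, the others receive nothing, so their total is 0.
Payment = 16 - 0 = 16.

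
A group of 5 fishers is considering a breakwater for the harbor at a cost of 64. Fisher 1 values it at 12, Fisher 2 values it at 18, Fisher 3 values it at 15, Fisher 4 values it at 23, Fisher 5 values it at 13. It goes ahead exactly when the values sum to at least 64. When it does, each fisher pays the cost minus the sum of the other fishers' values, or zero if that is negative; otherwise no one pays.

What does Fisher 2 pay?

Total value 81 ≥ cost 64, so the project is built.
The other fishers' values sum to 63.
Cost minus that sum is 64 - 63 = 1.

1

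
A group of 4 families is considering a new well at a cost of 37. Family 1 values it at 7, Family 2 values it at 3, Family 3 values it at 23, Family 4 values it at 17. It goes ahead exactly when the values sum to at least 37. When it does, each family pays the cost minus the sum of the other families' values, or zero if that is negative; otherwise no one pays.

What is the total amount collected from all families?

14

Total value 50 ≥ cost 37, so it is built.
Family 1: others sum to 43; max(0, 37 - 43) = 0.
Family 2: others sum to 47; max(0, 37 - 47) = 0.
Family 3: others sum to 27; max(0, 37 - 27) = 10.
Family 4: others sum to 33; max(0, 37 - 33) = 4.
Total collected = 0 + 0 + 10 + 4 = 14.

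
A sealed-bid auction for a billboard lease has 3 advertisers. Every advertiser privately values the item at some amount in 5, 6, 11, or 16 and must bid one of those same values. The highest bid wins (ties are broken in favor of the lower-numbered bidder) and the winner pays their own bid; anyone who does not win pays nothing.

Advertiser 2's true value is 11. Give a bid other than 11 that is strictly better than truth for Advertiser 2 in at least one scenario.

6

Suppose Advertiser 1 bids 5 and Advertiser 3 bids 5.
Bid 11: wins, pays 11, utility 11 - 11 = 0.
Bid 6: wins, pays 6, utility 11 - 6 = 5.
So bidding 6 beats truth here (5 > 0).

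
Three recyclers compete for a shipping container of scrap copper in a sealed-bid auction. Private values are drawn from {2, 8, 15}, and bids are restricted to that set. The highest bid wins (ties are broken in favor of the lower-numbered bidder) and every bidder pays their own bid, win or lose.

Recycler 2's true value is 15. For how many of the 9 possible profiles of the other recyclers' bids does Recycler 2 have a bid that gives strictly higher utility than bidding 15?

Others bid (2, 2): truth gives 0; bid 8 gives 7 > 0. Violating.
Others bid (2, 8): truth gives 0; bid 8 gives 7 > 0. Violating.
Others bid (15, 2): truth gives -15; bid 2 gives -2 > -15. Violating.
Others bid (15, 8): truth gives -15; bid 2 gives -2 > -15. Violating.
Others bid (2, 15): truth gives 0; no alternative beats it.
Others bid (8, 2): truth gives 0; no alternative beats it.
(Checking all 9 profiles: 5 have a profitable deviation, 4 do not.)

5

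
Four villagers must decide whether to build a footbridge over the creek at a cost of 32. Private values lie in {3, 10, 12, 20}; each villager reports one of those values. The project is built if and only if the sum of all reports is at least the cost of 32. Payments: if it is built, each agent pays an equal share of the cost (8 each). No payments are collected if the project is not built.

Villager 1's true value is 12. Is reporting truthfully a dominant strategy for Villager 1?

Consider the case where Villager 2 reports 3, Villager 3 reports 3 and Villager 4 reports 10.
Truthful report 12: project not built, utility 0.
Report 20 instead: project built, pays 8, utility 12 - 8 = 4.
Since 4 > 0, reporting 20 is strictly better here, so truthful reporting is not dominant.

No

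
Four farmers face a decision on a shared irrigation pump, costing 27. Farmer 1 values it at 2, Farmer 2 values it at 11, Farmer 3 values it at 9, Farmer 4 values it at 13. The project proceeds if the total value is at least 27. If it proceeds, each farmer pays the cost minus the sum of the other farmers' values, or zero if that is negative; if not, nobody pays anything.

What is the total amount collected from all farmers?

Total value 35 ≥ cost 27, so it is built.
Farmer 1: others sum to 33; max(0, 27 - 33) = 0.
Farmer 2: others sum to 24; max(0, 27 - 24) = 3.
Farmer 3: others sum to 26; max(0, 27 - 26) = 1.
Farmer 4: others sum to 22; max(0, 27 - 22) = 5.
Total collected = 0 + 3 + 1 + 5 = 9.

9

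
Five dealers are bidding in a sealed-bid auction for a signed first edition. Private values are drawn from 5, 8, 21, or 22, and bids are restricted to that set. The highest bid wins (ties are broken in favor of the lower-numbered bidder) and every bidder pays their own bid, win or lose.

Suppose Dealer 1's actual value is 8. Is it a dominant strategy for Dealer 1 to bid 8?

No

Consider the case where Dealer 2 bids 5, Dealer 3 bids 5, Dealer 4 bids 5 and Dealer 5 bids 5.
Truthful bid 8: wins, pays 8, utility 8 - 8 = 0.
Bid 5 instead: wins, pays 5, utility 8 - 5 = 3.
Since 3 > 0, bidding 5 is strictly better here, so truthful bidding is not dominant.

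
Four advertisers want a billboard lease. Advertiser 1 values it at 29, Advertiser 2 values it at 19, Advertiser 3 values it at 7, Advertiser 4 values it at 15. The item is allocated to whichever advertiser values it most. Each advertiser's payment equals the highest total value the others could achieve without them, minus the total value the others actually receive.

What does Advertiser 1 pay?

19

Advertiser 1 has the highest value and receives the item.
Without Advertiser 1, the item would go to the next-highest value, 19, so the others could achieve 19.
With Advertiser 1 present and winning, the others receive nothing, so their total is 0.
Payment = 19 - 0 = 19.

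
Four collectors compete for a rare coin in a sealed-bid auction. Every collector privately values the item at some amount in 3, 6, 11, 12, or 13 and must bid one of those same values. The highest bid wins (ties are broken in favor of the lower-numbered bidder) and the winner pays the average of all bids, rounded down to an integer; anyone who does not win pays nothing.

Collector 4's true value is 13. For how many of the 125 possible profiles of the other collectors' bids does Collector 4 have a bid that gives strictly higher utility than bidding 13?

10

Others bid (3, 3, 3): truth gives 8; bid 6 gives 10 > 8. Violating.
Others bid (3, 3, 6): truth gives 7; bid 11 gives 8 > 7. Violating.
Others bid (3, 6, 3): truth gives 7; bid 11 gives 8 > 7. Violating.
Others bid (3, 6, 6): truth gives 6; bid 11 gives 7 > 6. Violating.
Others bid (3, 3, 11): truth gives 6; no alternative beats it.
Others bid (3, 3, 12): truth gives 6; no alternative beats it.
(Checking all 125 profiles: 10 have a profitable deviation, 115 do not.)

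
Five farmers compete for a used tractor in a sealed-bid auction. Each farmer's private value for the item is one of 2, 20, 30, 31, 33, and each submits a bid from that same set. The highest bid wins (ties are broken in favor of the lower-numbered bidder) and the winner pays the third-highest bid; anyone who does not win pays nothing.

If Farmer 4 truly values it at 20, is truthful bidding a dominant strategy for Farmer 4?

Consider the case where Farmer 1 bids 2, Farmer 2 bids 2, Farmer 3 bids 2 and Farmer 5 bids 30.
Truthful bid 20: loses, pays 0, utility 0.
Bid 30 instead: wins, pays 2, utility 20 - 2 = 18.
Since 18 > 0, bidding 30 is strictly better here, so truthful bidding is not dominant.

No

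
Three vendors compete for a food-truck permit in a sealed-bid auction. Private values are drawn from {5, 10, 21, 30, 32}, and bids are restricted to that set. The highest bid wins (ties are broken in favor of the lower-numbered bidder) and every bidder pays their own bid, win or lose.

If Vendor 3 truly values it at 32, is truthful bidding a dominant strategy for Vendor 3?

Consider the case where Vendor 1 bids 5 and Vendor 2 bids 5.
Truthful bid 32: wins, pays 32, utility 32 - 32 = 0.
Bid 10 instead: wins, pays 10, utility 32 - 10 = 22.
Since 22 > 0, bidding 10 is strictly better here, so truthful bidding is not dominant.

No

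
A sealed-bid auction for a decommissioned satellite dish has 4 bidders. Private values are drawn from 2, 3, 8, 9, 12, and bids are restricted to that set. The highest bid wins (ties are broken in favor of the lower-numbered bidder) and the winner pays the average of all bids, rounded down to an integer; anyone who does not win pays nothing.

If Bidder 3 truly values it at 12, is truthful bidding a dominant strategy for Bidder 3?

No

Consider the case where Bidder 1 bids 2, Bidder 2 bids 2 and Bidder 4 bids 2.
Truthful bid 12: wins, pays 4, utility 12 - 4 = 8.
Bid 3 instead: wins, pays 2, utility 12 - 2 = 10.
Since 10 > 8, bidding 3 is strictly better here, so truthful bidding is not dominant.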